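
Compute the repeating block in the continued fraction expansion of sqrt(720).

Write x_i = (sqrt(720) + m_i)/d_i with (m_0, d_0) = (0, 1). a_0 = floor(sqrt(720)) = 26, since 26^2 = 676 <= 720 < 729 = 27^2.
Iterate m_{i+1} = d_i*a_i - m_i, d_{i+1} = (720 - m_{i+1}^2)/d_i, a_{i+1} = floor((a_0 + m_{i+1})/d_{i+1}):
  m_1 = 1*26 - 0 = 26, d_1 = (720 - 26^2)/1 = 44/1 = 44, a_1 = floor((26 + 26)/44) = 1.
  m_2 = 44*1 - 26 = 18, d_2 = (720 - 18^2)/44 = 396/44 = 9, a_2 = floor((26 + 18)/9) = 4.
  m_3 = 9*4 - 18 = 18, d_3 = (720 - 18^2)/9 = 396/9 = 44, a_3 = floor((26 + 18)/44) = 1.
  m_4 = 44*1 - 18 = 26, d_4 = (720 - 26^2)/44 = 44/44 = 1, a_4 = floor((26 + 26)/1) = 52.
  m_5 = 1*52 - 26 = 26, d_5 = (720 - 26^2)/1 = 44/1 = 44: (m_5, d_5) = (m_1, d_1) = (26, 44), so from here the quotients repeat a_1, ..., a_4; the period length is 4.
Hence the expansion of sqrt(720) is a_0 = 26 followed by the repeating block 1, 4, 1, 52 (period 4).

[26; (1, 4, 1, 52)]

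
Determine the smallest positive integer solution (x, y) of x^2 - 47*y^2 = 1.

(x, y) = (48, 7)

First expand sqrt(47) as a continued fraction. With x_i = (sqrt(47) + m_i)/d_i and (m_0, d_0) = (0, 1): a_0 = floor(sqrt(47)) = 6, since 6^2 = 36 <= 47 < 49 = 7^2.
Iterate m_{i+1} = d_i*a_i - m_i, d_{i+1} = (47 - m_{i+1}^2)/d_i, a_{i+1} = floor((a_0 + m_{i+1})/d_{i+1}):
  m_1 = 1*6 - 0 = 6, d_1 = (47 - 6^2)/1 = 11/1 = 11, a_1 = floor((6 + 6)/11) = 1.
  m_2 = 11*1 - 6 = 5, d_2 = (47 - 5^2)/11 = 22/11 = 2, a_2 = floor((6 + 5)/2) = 5.
  m_3 = 2*5 - 5 = 5, d_3 = (47 - 5^2)/2 = 22/2 = 11, a_3 = floor((6 + 5)/11) = 1.
  m_4 = 11*1 - 5 = 6, d_4 = (47 - 6^2)/11 = 11/11 = 1, a_4 = floor((6 + 6)/1) = 12.
  m_5 = 1*12 - 6 = 6, d_5 = (47 - 6^2)/1 = 11/1 = 11: (m_5, d_5) = (m_1, d_1) = (6, 11), so from here the quotients repeat a_1, ..., a_4; the period length is 4.
So sqrt(47) = [6; (1, 5, 1, 12)] with period length k = 4.
k is even, so the fundamental solution of x^2 - 47y^2 = 1 is (p_{k-1}, q_{k-1}) = (p_3, q_3); compute convergents through index 3.
Convergents (p_i = a_i*p_{i-1} + p_{i-2}, q_i = a_i*q_{i-1} + q_{i-2} with p_{-2}=0, p_{-1}=1, q_{-2}=1, q_{-1}=0):
  i=0: a_0=6, p_0 = 6*1 + 0 = 6, q_0 = 6*0 + 1 = 1.
  i=1: a_1=1, p_1 = 1*6 + 1 = 7, q_1 = 1*1 + 0 = 1.
  i=2: a_2=5, p_2 = 5*7 + 6 = 41, q_2 = 5*1 + 1 = 6.
  i=3: a_3=1, p_3 = 1*41 + 7 = 48, q_3 = 1*6 + 1 = 7.
Check: 48^2 - 47*7^2 = 2304 - 2303 = 1, so (x, y) = (48, 7) solves the equation, and by the theorem it is the least positive solution.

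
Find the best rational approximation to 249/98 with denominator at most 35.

Expand x = 249/98 as a continued fraction with the Euclidean algorithm:
  249 = 2*98 + 53, so a_0 = 2.
  98 = 1*53 + 45, so a_1 = 1.
  53 = 1*45 + 8, so a_2 = 1.
  45 = 5*8 + 5, so a_3 = 5.
  8 = 1*5 + 3, so a_4 = 1.
  5 = 1*3 + 2, so a_5 = 1.
  3 = 1*2 + 1, so a_6 = 1.
  2 = 2*1 + 0, so a_7 = 2.
so x = [2; 1, 1, 5, 1, 1, 1, 2].
Convergents (p_i = a_i*p_{i-1} + p_{i-2}, q_i = a_i*q_{i-1} + q_{i-2} with p_{-2}=0, p_{-1}=1, q_{-2}=1, q_{-1}=0), until the denominator exceeds 35:
  i=0: a_0=2, p_0 = 2*1 + 0 = 2, q_0 = 2*0 + 1 = 1.
  i=1: a_1=1, p_1 = 1*2 + 1 = 3, q_1 = 1*1 + 0 = 1.
  i=2: a_2=1, p_2 = 1*3 + 2 = 5, q_2 = 1*1 + 1 = 2.
  i=3: a_3=5, p_3 = 5*5 + 3 = 28, q_3 = 5*2 + 1 = 11.
  i=4: a_4=1, p_4 = 1*28 + 5 = 33, q_4 = 1*11 + 2 = 13.
  i=5: a_5=1, p_5 = 1*33 + 28 = 61, q_5 = 1*13 + 11 = 24.
  i=6: a_6=1, p_6 = 1*61 + 33 = 94, q_6 = 1*24 + 13 = 37.
q_6 = 37 > 35, so the last convergent with denominator <= 35 is p_5/q_5 = 61/24.
The closest fraction with denominator <= 35 is either p_5/q_5 or the intermediate fraction (k*p_5 + p_4)/(k*q_5 + q_4) with the largest k >= 1 whose denominator stays <= 35; these approach x as k grows, and every other convergent or intermediate fraction in range is farther away.
Largest k: floor((35 - q_4)/q_5) = floor((35 - 13)/24) = 0.
Since k = 0, no intermediate fraction beyond p_5/q_5 has denominator <= 35, so the convergent 61/24 is the closest (its error is |249*24 - 61*98|/(98*24) = 2/2352).

61/24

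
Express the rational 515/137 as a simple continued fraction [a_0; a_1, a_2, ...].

Run the Euclidean algorithm on 515 and 137; the successive quotients are the partial quotients a_0, a_1, ... (each step inverts the fractional part left over by the previous one):
  515 = 3*137 + 104, so a_0 = 3.
  137 = 1*104 + 33, so a_1 = 1.
  104 = 3*33 + 5, so a_2 = 3.
  33 = 6*5 + 3, so a_3 = 6.
  5 = 1*3 + 2, so a_4 = 1.
  3 = 1*2 + 1, so a_5 = 1.
  2 = 2*1 + 0, so a_6 = 2.
The remainder reaches 0 after 7 divisions, so the expansion has 7 partial quotients, read off in order.

[3; 1, 3, 6, 1, 1, 2]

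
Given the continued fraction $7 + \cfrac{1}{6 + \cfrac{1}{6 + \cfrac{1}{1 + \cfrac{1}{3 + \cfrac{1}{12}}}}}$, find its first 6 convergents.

7/1, 43/6, 265/37, 308/43, 1189/166, 14576/2035

Using the convergent recurrence p_i = a_i*p_{i-1} + p_{i-2}, q_i = a_i*q_{i-1} + q_{i-2} with p_{-2}=0, p_{-1}=1, q_{-2}=1, q_{-1}=0:
  i=0: a_0=7, p_0 = 7*1 + 0 = 7, q_0 = 7*0 + 1 = 1.
  i=1: a_1=6, p_1 = 6*7 + 1 = 43, q_1 = 6*1 + 0 = 6.
  i=2: a_2=6, p_2 = 6*43 + 7 = 265, q_2 = 6*6 + 1 = 37.
  i=3: a_3=1, p_3 = 1*265 + 43 = 308, q_3 = 1*37 + 6 = 43.
  i=4: a_4=3, p_4 = 3*308 + 265 = 1189, q_4 = 3*43 + 37 = 166.
  i=5: a_5=12, p_5 = 12*1189 + 308 = 14576, q_5 = 12*166 + 43 = 2035.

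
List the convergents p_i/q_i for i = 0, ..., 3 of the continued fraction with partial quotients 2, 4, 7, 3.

Using the convergent recurrence p_i = a_i*p_{i-1} + p_{i-2}, q_i = a_i*q_{i-1} + q_{i-2} with p_{-2}=0, p_{-1}=1, q_{-2}=1, q_{-1}=0:
  i=0: a_0=2, p_0 = 2*1 + 0 = 2, q_0 = 2*0 + 1 = 1.
  i=1: a_1=4, p_1 = 4*2 + 1 = 9, q_1 = 4*1 + 0 = 4.
  i=2: a_2=7, p_2 = 7*9 + 2 = 65, q_2 = 7*4 + 1 = 29.
  i=3: a_3=3, p_3 = 3*65 + 9 = 204, q_3 = 3*29 + 4 = 91.

2/1, 9/4, 65/29, 204/91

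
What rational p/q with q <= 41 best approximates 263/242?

25/23

Expand x = 263/242 as a continued fraction with the Euclidean algorithm:
  263 = 1*242 + 21, so a_0 = 1.
  242 = 11*21 + 11, so a_1 = 11.
  21 = 1*11 + 10, so a_2 = 1.
  11 = 1*10 + 1, so a_3 = 1.
  10 = 10*1 + 0, so a_4 = 10.
so x = [1; 11, 1, 1, 10].
Convergents (p_i = a_i*p_{i-1} + p_{i-2}, q_i = a_i*q_{i-1} + q_{i-2} with p_{-2}=0, p_{-1}=1, q_{-2}=1, q_{-1}=0), until the denominator exceeds 41:
  i=0: a_0=1, p_0 = 1*1 + 0 = 1, q_0 = 1*0 + 1 = 1.
  i=1: a_1=11, p_1 = 11*1 + 1 = 12, q_1 = 11*1 + 0 = 11.
  i=2: a_2=1, p_2 = 1*12 + 1 = 13, q_2 = 1*11 + 1 = 12.
  i=3: a_3=1, p_3 = 1*13 + 12 = 25, q_3 = 1*12 + 11 = 23.
  i=4: a_4=10, p_4 = 10*25 + 13 = 263, q_4 = 10*23 + 12 = 242.
q_4 = 242 > 41, so the last convergent with denominator <= 41 is p_3/q_3 = 25/23.
The closest fraction with denominator <= 41 is either p_3/q_3 or the intermediate fraction (k*p_3 + p_2)/(k*q_3 + q_2) with the largest k >= 1 whose denominator stays <= 41; these approach x as k grows, and every other convergent or intermediate fraction in range is farther away.
Largest k: floor((41 - q_2)/q_3) = floor((41 - 12)/23) = 1.
That gives (1*25 + 13)/(1*23 + 12) = 38/35.
Compare the errors: |x - 25/23| = |263*23 - 25*242|/(242*23) = 1/5566, and |x - 38/35| = |263*35 - 38*242|/(242*35) = 9/8470.
Cross-multiplying, 1*8470 = 8470 < 50094 = 9*5566, so 1/5566 is smaller: the convergent 25/23 is closer to x than 38/35.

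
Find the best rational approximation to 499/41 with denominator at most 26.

280/23

Expand x = 499/41 as a continued fraction with the Euclidean algorithm:
  499 = 12*41 + 7, so a_0 = 12.
  41 = 5*7 + 6, so a_1 = 5.
  7 = 1*6 + 1, so a_2 = 1.
  6 = 6*1 + 0, so a_3 = 6.
so x = [12; 5, 1, 6].
Convergents (p_i = a_i*p_{i-1} + p_{i-2}, q_i = a_i*q_{i-1} + q_{i-2} with p_{-2}=0, p_{-1}=1, q_{-2}=1, q_{-1}=0), until the denominator exceeds 26:
  i=0: a_0=12, p_0 = 12*1 + 0 = 12, q_0 = 12*0 + 1 = 1.
  i=1: a_1=5, p_1 = 5*12 + 1 = 61, q_1 = 5*1 + 0 = 5.
  i=2: a_2=1, p_2 = 1*61 + 12 = 73, q_2 = 1*5 + 1 = 6.
  i=3: a_3=6, p_3 = 6*73 + 61 = 499, q_3 = 6*6 + 5 = 41.
q_3 = 41 > 26, so the last convergent with denominator <= 26 is p_2/q_2 = 73/6.
The closest fraction with denominator <= 26 is either p_2/q_2 or the intermediate fraction (k*p_2 + p_1)/(k*q_2 + q_1) with the largest k >= 1 whose denominator stays <= 26; these approach x as k grows, and every other convergent or intermediate fraction in range is farther away.
Largest k: floor((26 - q_1)/q_2) = floor((26 - 5)/6) = 3.
That gives (3*73 + 61)/(3*6 + 5) = 280/23.
Compare the errors: |x - 73/6| = |499*6 - 73*41|/(41*6) = 1/246, and |x - 280/23| = |499*23 - 280*41|/(41*23) = 3/943.
Cross-multiplying, 3*246 = 738 < 943 = 1*943, so 3/943 is smaller: the intermediate fraction 280/23 is closer to x than 73/6.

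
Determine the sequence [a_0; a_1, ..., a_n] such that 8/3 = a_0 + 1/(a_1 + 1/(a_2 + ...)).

[2; 1, 2]

Run the Euclidean algorithm on 8 and 3; the successive quotients are the partial quotients a_0, a_1, ... (each step inverts the fractional part left over by the previous one):
  8 = 2*3 + 2, so a_0 = 2.
  3 = 1*2 + 1, so a_1 = 1.
  2 = 2*1 + 0, so a_2 = 2.
The remainder reaches 0 after 3 divisions, so the expansion has 3 partial quotients, read off in order.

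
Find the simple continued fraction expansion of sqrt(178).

Write x_i = (sqrt(178) + m_i)/d_i with (m_0, d_0) = (0, 1). a_0 = floor(sqrt(178)) = 13, since 13^2 = 169 <= 178 < 196 = 14^2.
Iterate m_{i+1} = d_i*a_i - m_i, d_{i+1} = (178 - m_{i+1}^2)/d_i, a_{i+1} = floor((a_0 + m_{i+1})/d_{i+1}):
  m_1 = 1*13 - 0 = 13, d_1 = (178 - 13^2)/1 = 9/1 = 9, a_1 = floor((13 + 13)/9) = 2.
  m_2 = 9*2 - 13 = 5, d_2 = (178 - 5^2)/9 = 153/9 = 17, a_2 = floor((13 + 5)/17) = 1.
  m_3 = 17*1 - 5 = 12, d_3 = (178 - 12^2)/17 = 34/17 = 2, a_3 = floor((13 + 12)/2) = 12.
  m_4 = 2*12 - 12 = 12, d_4 = (178 - 12^2)/2 = 34/2 = 17, a_4 = floor((13 + 12)/17) = 1.
  m_5 = 17*1 - 12 = 5, d_5 = (178 - 5^2)/17 = 153/17 = 9, a_5 = floor((13 + 5)/9) = 2.
  m_6 = 9*2 - 5 = 13, d_6 = (178 - 13^2)/9 = 9/9 = 1, a_6 = floor((13 + 13)/1) = 26.
  m_7 = 1*26 - 13 = 13, d_7 = (178 - 13^2)/1 = 9/1 = 9: (m_7, d_7) = (m_1, d_1) = (13, 9), so from here the quotients repeat a_1, ..., a_6; the period length is 6.
Hence the expansion of sqrt(178) is a_0 = 13 followed by the repeating block 2, 1, 12, 1, 2, 26 (period 6).

[13; (2, 1, 12, 1, 2, 26)]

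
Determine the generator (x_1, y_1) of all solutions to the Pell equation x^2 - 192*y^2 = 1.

(x, y) = (97, 7)

First expand sqrt(192) as a continued fraction. With x_i = (sqrt(192) + m_i)/d_i and (m_0, d_0) = (0, 1): a_0 = floor(sqrt(192)) = 13, since 13^2 = 169 <= 192 < 196 = 14^2.
Iterate m_{i+1} = d_i*a_i - m_i, d_{i+1} = (192 - m_{i+1}^2)/d_i, a_{i+1} = floor((a_0 + m_{i+1})/d_{i+1}):
  m_1 = 1*13 - 0 = 13, d_1 = (192 - 13^2)/1 = 23/1 = 23, a_1 = floor((13 + 13)/23) = 1.
  m_2 = 23*1 - 13 = 10, d_2 = (192 - 10^2)/23 = 92/23 = 4, a_2 = floor((13 + 10)/4) = 5.
  m_3 = 4*5 - 10 = 10, d_3 = (192 - 10^2)/4 = 92/4 = 23, a_3 = floor((13 + 10)/23) = 1.
  m_4 = 23*1 - 10 = 13, d_4 = (192 - 13^2)/23 = 23/23 = 1, a_4 = floor((13 + 13)/1) = 26.
  m_5 = 1*26 - 13 = 13, d_5 = (192 - 13^2)/1 = 23/1 = 23: (m_5, d_5) = (m_1, d_1) = (13, 23), so from here the quotients repeat a_1, ..., a_4; the period length is 4.
So sqrt(192) = [13; (1, 5, 1, 26)] with period length k = 4.
k is even, so the fundamental solution of x^2 - 192y^2 = 1 is (p_{k-1}, q_{k-1}) = (p_3, q_3); compute convergents through index 3.
Convergents (p_i = a_i*p_{i-1} + p_{i-2}, q_i = a_i*q_{i-1} + q_{i-2} with p_{-2}=0, p_{-1}=1, q_{-2}=1, q_{-1}=0):
  i=0: a_0=13, p_0 = 13*1 + 0 = 13, q_0 = 13*0 + 1 = 1.
  i=1: a_1=1, p_1 = 1*13 + 1 = 14, q_1 = 1*1 + 0 = 1.
  i=2: a_2=5, p_2 = 5*14 + 13 = 83, q_2 = 5*1 + 1 = 6.
  i=3: a_3=1, p_3 = 1*83 + 14 = 97, q_3 = 1*6 + 1 = 7.
Check: 97^2 - 192*7^2 = 9409 - 9408 = 1, so (x, y) = (97, 7) solves the equation, and by the theorem it is the least positive solution.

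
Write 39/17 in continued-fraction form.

Run the Euclidean algorithm on 39 and 17; the successive quotients are the partial quotients a_0, a_1, ... (each step inverts the fractional part left over by the previous one):
  39 = 2*17 + 5, so a_0 = 2.
  17 = 3*5 + 2, so a_1 = 3.
  5 = 2*2 + 1, so a_2 = 2.
  2 = 2*1 + 0, so a_3 = 2.
The remainder reaches 0 after 4 divisions, so the expansion has 4 partial quotients, read off in order.

[2; 3, 2, 2]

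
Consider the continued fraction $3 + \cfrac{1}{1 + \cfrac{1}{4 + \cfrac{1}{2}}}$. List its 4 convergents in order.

Using the convergent recurrence p_i = a_i*p_{i-1} + p_{i-2}, q_i = a_i*q_{i-1} + q_{i-2} with p_{-2}=0, p_{-1}=1, q_{-2}=1, q_{-1}=0:
  i=0: a_0=3, p_0 = 3*1 + 0 = 3, q_0 = 3*0 + 1 = 1.
  i=1: a_1=1, p_1 = 1*3 + 1 = 4, q_1 = 1*1 + 0 = 1.
  i=2: a_2=4, p_2 = 4*4 + 3 = 19, q_2 = 4*1 + 1 = 5.
  i=3: a_3=2, p_3 = 2*19 + 4 = 42, q_3 = 2*5 + 1 = 11.

3/1, 4/1, 19/5, 42/11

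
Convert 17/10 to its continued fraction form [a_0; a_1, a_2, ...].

Run the Euclidean algorithm on 17 and 10; the successive quotients are the partial quotients a_0, a_1, ... (each step inverts the fractional part left over by the previous one):
  17 = 1*10 + 7, so a_0 = 1.
  10 = 1*7 + 3, so a_1 = 1.
  7 = 2*3 + 1, so a_2 = 2.
  3 = 3*1 + 0, so a_3 = 3.
The remainder reaches 0 after 4 divisions, so the expansion has 4 partial quotients, read off in order.

[1; 1, 2, 3]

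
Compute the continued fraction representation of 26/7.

Run the Euclidean algorithm on 26 and 7; the successive quotients are the partial quotients a_0, a_1, ... (each step inverts the fractional part left over by the previous one):
  26 = 3*7 + 5, so a_0 = 3.
  7 = 1*5 + 2, so a_1 = 1.
  5 = 2*2 + 1, so a_2 = 2.
  2 = 2*1 + 0, so a_3 = 2.
The remainder reaches 0 after 4 divisions, so the expansion has 4 partial quotients, read off in order.

[3; 1, 2, 2]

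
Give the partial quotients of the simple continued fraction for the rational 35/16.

[2; 5, 3]

Run the Euclidean algorithm on 35 and 16; the successive quotients are the partial quotients a_0, a_1, ... (each step inverts the fractional part left over by the previous one):
  35 = 2*16 + 3, so a_0 = 2.
  16 = 5*3 + 1, so a_1 = 5.
  3 = 3*1 + 0, so a_2 = 3.
The remainder reaches 0 after 3 divisions, so the expansion has 3 partial quotients, read off in order.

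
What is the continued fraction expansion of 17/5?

Run the Euclidean algorithm on 17 and 5; the successive quotients are the partial quotients a_0, a_1, ... (each step inverts the fractional part left over by the previous one):
  17 = 3*5 + 2, so a_0 = 3.
  5 = 2*2 + 1, so a_1 = 2.
  2 = 2*1 + 0, so a_2 = 2.
The remainder reaches 0 after 3 divisions, so the expansion has 3 partial quotients, read off in order.

[3; 2, 2]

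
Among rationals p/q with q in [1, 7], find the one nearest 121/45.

Expand x = 121/45 as a continued fraction with the Euclidean algorithm:
  121 = 2*45 + 31, so a_0 = 2.
  45 = 1*31 + 14, so a_1 = 1.
  31 = 2*14 + 3, so a_2 = 2.
  14 = 4*3 + 2, so a_3 = 4.
  3 = 1*2 + 1, so a_4 = 1.
  2 = 2*1 + 0, so a_5 = 2.
so x = [2; 1, 2, 4, 1, 2].
Convergents (p_i = a_i*p_{i-1} + p_{i-2}, q_i = a_i*q_{i-1} + q_{i-2} with p_{-2}=0, p_{-1}=1, q_{-2}=1, q_{-1}=0), until the denominator exceeds 7:
  i=0: a_0=2, p_0 = 2*1 + 0 = 2, q_0 = 2*0 + 1 = 1.
  i=1: a_1=1, p_1 = 1*2 + 1 = 3, q_1 = 1*1 + 0 = 1.
  i=2: a_2=2, p_2 = 2*3 + 2 = 8, q_2 = 2*1 + 1 = 3.
  i=3: a_3=4, p_3 = 4*8 + 3 = 35, q_3 = 4*3 + 1 = 13.
q_3 = 13 > 7, so the last convergent with denominator <= 7 is p_2/q_2 = 8/3.
The closest fraction with denominator <= 7 is either p_2/q_2 or the intermediate fraction (k*p_2 + p_1)/(k*q_2 + q_1) with the largest k >= 1 whose denominator stays <= 7; these approach x as k grows, and every other convergent or intermediate fraction in range is farther away.
Largest k: floor((7 - q_1)/q_2) = floor((7 - 1)/3) = 2.
That gives (2*8 + 3)/(2*3 + 1) = 19/7.
Compare the errors: |x - 8/3| = |121*3 - 8*45|/(45*3) = 3/135, and |x - 19/7| = |121*7 - 19*45|/(45*7) = 8/315.
Cross-multiplying, 3*315 = 945 < 1080 = 8*135, so 3/135 is smaller: the convergent 8/3 is closer to x than 19/7.

8/3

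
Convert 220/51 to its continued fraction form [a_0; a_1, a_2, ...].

[4; 3, 5, 3]

Run the Euclidean algorithm on 220 and 51; the successive quotients are the partial quotients a_0, a_1, ... (each step inverts the fractional part left over by the previous one):
  220 = 4*51 + 16, so a_0 = 4.
  51 = 3*16 + 3, so a_1 = 3.
  16 = 5*3 + 1, so a_2 = 5.
  3 = 3*1 + 0, so a_3 = 3.
The remainder reaches 0 after 4 divisions, so the expansion has 4 partial quotients, read off in order.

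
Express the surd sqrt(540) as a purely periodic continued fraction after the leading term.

Write x_i = (sqrt(540) + m_i)/d_i with (m_0, d_0) = (0, 1). a_0 = floor(sqrt(540)) = 23, since 23^2 = 529 <= 540 < 576 = 24^2.
Iterate m_{i+1} = d_i*a_i - m_i, d_{i+1} = (540 - m_{i+1}^2)/d_i, a_{i+1} = floor((a_0 + m_{i+1})/d_{i+1}):
  m_1 = 1*23 - 0 = 23, d_1 = (540 - 23^2)/1 = 11/1 = 11, a_1 = floor((23 + 23)/11) = 4.
  m_2 = 11*4 - 23 = 21, d_2 = (540 - 21^2)/11 = 99/11 = 9, a_2 = floor((23 + 21)/9) = 4.
  m_3 = 9*4 - 21 = 15, d_3 = (540 - 15^2)/9 = 315/9 = 35, a_3 = floor((23 + 15)/35) = 1.
  m_4 = 35*1 - 15 = 20, d_4 = (540 - 20^2)/35 = 140/35 = 4, a_4 = floor((23 + 20)/4) = 10.
  m_5 = 4*10 - 20 = 20, d_5 = (540 - 20^2)/4 = 140/4 = 35, a_5 = floor((23 + 20)/35) = 1.
  m_6 = 35*1 - 20 = 15, d_6 = (540 - 15^2)/35 = 315/35 = 9, a_6 = floor((23 + 15)/9) = 4.
  m_7 = 9*4 - 15 = 21, d_7 = (540 - 21^2)/9 = 99/9 = 11, a_7 = floor((23 + 21)/11) = 4.
  m_8 = 11*4 - 21 = 23, d_8 = (540 - 23^2)/11 = 11/11 = 1, a_8 = floor((23 + 23)/1) = 46.
  m_9 = 1*46 - 23 = 23, d_9 = (540 - 23^2)/1 = 11/1 = 11: (m_9, d_9) = (m_1, d_1) = (23, 11), so from here the quotients repeat a_1, ..., a_8; the period length is 8.
Hence the expansion of sqrt(540) is a_0 = 23 followed by the repeating block 4, 4, 1, 10, 1, 4, 4, 46 (period 8).

[23; (4, 4, 1, 10, 1, 4, 4, 46)]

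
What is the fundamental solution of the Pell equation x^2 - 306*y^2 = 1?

(x, y) = (35, 2)

First expand sqrt(306) as a continued fraction. With x_i = (sqrt(306) + m_i)/d_i and (m_0, d_0) = (0, 1): a_0 = floor(sqrt(306)) = 17, since 17^2 = 289 <= 306 < 324 = 18^2.
Iterate m_{i+1} = d_i*a_i - m_i, d_{i+1} = (306 - m_{i+1}^2)/d_i, a_{i+1} = floor((a_0 + m_{i+1})/d_{i+1}):
  m_1 = 1*17 - 0 = 17, d_1 = (306 - 17^2)/1 = 17/1 = 17, a_1 = floor((17 + 17)/17) = 2.
  m_2 = 17*2 - 17 = 17, d_2 = (306 - 17^2)/17 = 17/17 = 1, a_2 = floor((17 + 17)/1) = 34.
  m_3 = 1*34 - 17 = 17, d_3 = (306 - 17^2)/1 = 17/1 = 17: (m_3, d_3) = (m_1, d_1) = (17, 17), so from here the quotients repeat a_1, a_2; the period length is 2.
So sqrt(306) = [17; (2, 34)] with period length k = 2.
k is even, so the fundamental solution of x^2 - 306y^2 = 1 is (p_{k-1}, q_{k-1}) = (p_1, q_1); compute convergents through index 1.
Convergents (p_i = a_i*p_{i-1} + p_{i-2}, q_i = a_i*q_{i-1} + q_{i-2} with p_{-2}=0, p_{-1}=1, q_{-2}=1, q_{-1}=0):
  i=0: a_0=17, p_0 = 17*1 + 0 = 17, q_0 = 17*0 + 1 = 1.
  i=1: a_1=2, p_1 = 2*17 + 1 = 35, q_1 = 2*1 + 0 = 2.
Check: 35^2 - 306*2^2 = 1225 - 1224 = 1, so (x, y) = (35, 2) solves the equation, and by the theorem it is the least positive solution.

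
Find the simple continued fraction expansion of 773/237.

[3; 3, 1, 4, 1, 1, 1, 3]

Run the Euclidean algorithm on 773 and 237; the successive quotients are the partial quotients a_0, a_1, ... (each step inverts the fractional part left over by the previous one):
  773 = 3*237 + 62, so a_0 = 3.
  237 = 3*62 + 51, so a_1 = 3.
  62 = 1*51 + 11, so a_2 = 1.
  51 = 4*11 + 7, so a_3 = 4.
  11 = 1*7 + 4, so a_4 = 1.
  7 = 1*4 + 3, so a_5 = 1.
  4 = 1*3 + 1, so a_6 = 1.
  3 = 3*1 + 0, so a_7 = 3.
The remainder reaches 0 after 8 divisions, so the expansion has 8 partial quotients, read off in order.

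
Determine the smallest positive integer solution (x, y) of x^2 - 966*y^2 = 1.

First expand sqrt(966) as a continued fraction. With x_i = (sqrt(966) + m_i)/d_i and (m_0, d_0) = (0, 1): a_0 = floor(sqrt(966)) = 31, since 31^2 = 961 <= 966 < 1024 = 32^2.
Iterate m_{i+1} = d_i*a_i - m_i, d_{i+1} = (966 - m_{i+1}^2)/d_i, a_{i+1} = floor((a_0 + m_{i+1})/d_{i+1}):
  m_1 = 1*31 - 0 = 31, d_1 = (966 - 31^2)/1 = 5/1 = 5, a_1 = floor((31 + 31)/5) = 12.
  m_2 = 5*12 - 31 = 29, d_2 = (966 - 29^2)/5 = 125/5 = 25, a_2 = floor((31 + 29)/25) = 2.
  m_3 = 25*2 - 29 = 21, d_3 = (966 - 21^2)/25 = 525/25 = 21, a_3 = floor((31 + 21)/21) = 2.
  m_4 = 21*2 - 21 = 21, d_4 = (966 - 21^2)/21 = 525/21 = 25, a_4 = floor((31 + 21)/25) = 2.
  m_5 = 25*2 - 21 = 29, d_5 = (966 - 29^2)/25 = 125/25 = 5, a_5 = floor((31 + 29)/5) = 12.
  m_6 = 5*12 - 29 = 31, d_6 = (966 - 31^2)/5 = 5/5 = 1, a_6 = floor((31 + 31)/1) = 62.
  m_7 = 1*62 - 31 = 31, d_7 = (966 - 31^2)/1 = 5/1 = 5: (m_7, d_7) = (m_1, d_1) = (31, 5), so from here the quotients repeat a_1, ..., a_6; the period length is 6.
So sqrt(966) = [31; (12, 2, 2, 2, 12, 62)] with period length k = 6.
k is even, so the fundamental solution of x^2 - 966y^2 = 1 is (p_{k-1}, q_{k-1}) = (p_5, q_5); compute convergents through index 5.
Convergents (p_i = a_i*p_{i-1} + p_{i-2}, q_i = a_i*q_{i-1} + q_{i-2} with p_{-2}=0, p_{-1}=1, q_{-2}=1, q_{-1}=0):
  i=0: a_0=31, p_0 = 31*1 + 0 = 31, q_0 = 31*0 + 1 = 1.
  i=1: a_1=12, p_1 = 12*31 + 1 = 373, q_1 = 12*1 + 0 = 12.
  i=2: a_2=2, p_2 = 2*373 + 31 = 777, q_2 = 2*12 + 1 = 25.
  i=3: a_3=2, p_3 = 2*777 + 373 = 1927, q_3 = 2*25 + 12 = 62.
  i=4: a_4=2, p_4 = 2*1927 + 777 = 4631, q_4 = 2*62 + 25 = 149.
  i=5: a_5=12, p_5 = 12*4631 + 1927 = 57499, q_5 = 12*149 + 62 = 1850.
Check: 57499^2 - 966*1850^2 = 3306135001 - 3306135000 = 1, so (x, y) = (57499, 1850) solves the equation, and by the theorem it is the least positive solution.

(x, y) = (57499, 1850)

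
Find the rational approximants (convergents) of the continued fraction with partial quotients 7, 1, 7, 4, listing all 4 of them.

Using the convergent recurrence p_i = a_i*p_{i-1} + p_{i-2}, q_i = a_i*q_{i-1} + q_{i-2} with p_{-2}=0, p_{-1}=1, q_{-2}=1, q_{-1}=0:
  i=0: a_0=7, p_0 = 7*1 + 0 = 7, q_0 = 7*0 + 1 = 1.
  i=1: a_1=1, p_1 = 1*7 + 1 = 8, q_1 = 1*1 + 0 = 1.
  i=2: a_2=7, p_2 = 7*8 + 7 = 63, q_2 = 7*1 + 1 = 8.
  i=3: a_3=4, p_3 = 4*63 + 8 = 260, q_3 = 4*8 + 1 = 33.

7/1, 8/1, 63/8, 260/33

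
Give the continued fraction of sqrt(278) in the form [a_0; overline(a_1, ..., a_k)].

Write x_i = (sqrt(278) + m_i)/d_i with (m_0, d_0) = (0, 1). a_0 = floor(sqrt(278)) = 16, since 16^2 = 256 <= 278 < 289 = 17^2.
Iterate m_{i+1} = d_i*a_i - m_i, d_{i+1} = (278 - m_{i+1}^2)/d_i, a_{i+1} = floor((a_0 + m_{i+1})/d_{i+1}):
  m_1 = 1*16 - 0 = 16, d_1 = (278 - 16^2)/1 = 22/1 = 22, a_1 = floor((16 + 16)/22) = 1.
  m_2 = 22*1 - 16 = 6, d_2 = (278 - 6^2)/22 = 242/22 = 11, a_2 = floor((16 + 6)/11) = 2.
  m_3 = 11*2 - 6 = 16, d_3 = (278 - 16^2)/11 = 22/11 = 2, a_3 = floor((16 + 16)/2) = 16.
  m_4 = 2*16 - 16 = 16, d_4 = (278 - 16^2)/2 = 22/2 = 11, a_4 = floor((16 + 16)/11) = 2.
  m_5 = 11*2 - 16 = 6, d_5 = (278 - 6^2)/11 = 242/11 = 22, a_5 = floor((16 + 6)/22) = 1.
  m_6 = 22*1 - 6 = 16, d_6 = (278 - 16^2)/22 = 22/22 = 1, a_6 = floor((16 + 16)/1) = 32.
  m_7 = 1*32 - 16 = 16, d_7 = (278 - 16^2)/1 = 22/1 = 22: (m_7, d_7) = (m_1, d_1) = (16, 22), so from here the quotients repeat a_1, ..., a_6; the period length is 6.
Hence the expansion of sqrt(278) is a_0 = 16 followed by the repeating block 1, 2, 16, 2, 1, 32 (period 6).

[16; overline(1, 2, 16, 2, 1, 32)]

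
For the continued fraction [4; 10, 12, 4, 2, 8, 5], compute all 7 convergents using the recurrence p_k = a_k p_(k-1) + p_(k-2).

4/1, 41/10, 496/121, 2025/494, 4546/1109, 38393/9366, 196511/47939

Using the convergent recurrence p_i = a_i*p_{i-1} + p_{i-2}, q_i = a_i*q_{i-1} + q_{i-2} with p_{-2}=0, p_{-1}=1, q_{-2}=1, q_{-1}=0:
  i=0: a_0=4, p_0 = 4*1 + 0 = 4, q_0 = 4*0 + 1 = 1.
  i=1: a_1=10, p_1 = 10*4 + 1 = 41, q_1 = 10*1 + 0 = 10.
  i=2: a_2=12, p_2 = 12*41 + 4 = 496, q_2 = 12*10 + 1 = 121.
  i=3: a_3=4, p_3 = 4*496 + 41 = 2025, q_3 = 4*121 + 10 = 494.
  i=4: a_4=2, p_4 = 2*2025 + 496 = 4546, q_4 = 2*494 + 121 = 1109.
  i=5: a_5=8, p_5 = 8*4546 + 2025 = 38393, q_5 = 8*1109 + 494 = 9366.
  i=6: a_6=5, p_6 = 5*38393 + 4546 = 196511, q_6 = 5*9366 + 1109 = 47939.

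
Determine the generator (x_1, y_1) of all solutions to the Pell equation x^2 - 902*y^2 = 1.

(x, y) = (901, 30)

First expand sqrt(902) as a continued fraction. With x_i = (sqrt(902) + m_i)/d_i and (m_0, d_0) = (0, 1): a_0 = floor(sqrt(902)) = 30, since 30^2 = 900 <= 902 < 961 = 31^2.
Iterate m_{i+1} = d_i*a_i - m_i, d_{i+1} = (902 - m_{i+1}^2)/d_i, a_{i+1} = floor((a_0 + m_{i+1})/d_{i+1}):
  m_1 = 1*30 - 0 = 30, d_1 = (902 - 30^2)/1 = 2/1 = 2, a_1 = floor((30 + 30)/2) = 30.
  m_2 = 2*30 - 30 = 30, d_2 = (902 - 30^2)/2 = 2/2 = 1, a_2 = floor((30 + 30)/1) = 60.
  m_3 = 1*60 - 30 = 30, d_3 = (902 - 30^2)/1 = 2/1 = 2: (m_3, d_3) = (m_1, d_1) = (30, 2), so from here the quotients repeat a_1, a_2; the period length is 2.
So sqrt(902) = [30; (30, 60)] with period length k = 2.
k is even, so the fundamental solution of x^2 - 902y^2 = 1 is (p_{k-1}, q_{k-1}) = (p_1, q_1); compute convergents through index 1.
Convergents (p_i = a_i*p_{i-1} + p_{i-2}, q_i = a_i*q_{i-1} + q_{i-2} with p_{-2}=0, p_{-1}=1, q_{-2}=1, q_{-1}=0):
  i=0: a_0=30, p_0 = 30*1 + 0 = 30, q_0 = 30*0 + 1 = 1.
  i=1: a_1=30, p_1 = 30*30 + 1 = 901, q_1 = 30*1 + 0 = 30.
Check: 901^2 - 902*30^2 = 811801 - 811800 = 1, so (x, y) = (901, 30) solves the equation, and by the theorem it is the least positive solution.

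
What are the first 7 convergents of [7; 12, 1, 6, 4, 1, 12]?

Using the convergent recurrence p_i = a_i*p_{i-1} + p_{i-2}, q_i = a_i*q_{i-1} + q_{i-2} with p_{-2}=0, p_{-1}=1, q_{-2}=1, q_{-1}=0:
  i=0: a_0=7, p_0 = 7*1 + 0 = 7, q_0 = 7*0 + 1 = 1.
  i=1: a_1=12, p_1 = 12*7 + 1 = 85, q_1 = 12*1 + 0 = 12.
  i=2: a_2=1, p_2 = 1*85 + 7 = 92, q_2 = 1*12 + 1 = 13.
  i=3: a_3=6, p_3 = 6*92 + 85 = 637, q_3 = 6*13 + 12 = 90.
  i=4: a_4=4, p_4 = 4*637 + 92 = 2640, q_4 = 4*90 + 13 = 373.
  i=5: a_5=1, p_5 = 1*2640 + 637 = 3277, q_5 = 1*373 + 90 = 463.
  i=6: a_6=12, p_6 = 12*3277 + 2640 = 41964, q_6 = 12*463 + 373 = 5929.

7/1, 85/12, 92/13, 637/90, 2640/373, 3277/463, 41964/5929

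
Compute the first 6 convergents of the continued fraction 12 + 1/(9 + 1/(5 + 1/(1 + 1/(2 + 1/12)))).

Using the convergent recurrence p_i = a_i*p_{i-1} + p_{i-2}, q_i = a_i*q_{i-1} + q_{i-2} with p_{-2}=0, p_{-1}=1, q_{-2}=1, q_{-1}=0:
  i=0: a_0=12, p_0 = 12*1 + 0 = 12, q_0 = 12*0 + 1 = 1.
  i=1: a_1=9, p_1 = 9*12 + 1 = 109, q_1 = 9*1 + 0 = 9.
  i=2: a_2=5, p_2 = 5*109 + 12 = 557, q_2 = 5*9 + 1 = 46.
  i=3: a_3=1, p_3 = 1*557 + 109 = 666, q_3 = 1*46 + 9 = 55.
  i=4: a_4=2, p_4 = 2*666 + 557 = 1889, q_4 = 2*55 + 46 = 156.
  i=5: a_5=12, p_5 = 12*1889 + 666 = 23334, q_5 = 12*156 + 55 = 1927.

12/1, 109/9, 557/46, 666/55, 1889/156, 23334/1927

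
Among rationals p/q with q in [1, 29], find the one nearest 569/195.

Expand x = 569/195 as a continued fraction with the Euclidean algorithm:
  569 = 2*195 + 179, so a_0 = 2.
  195 = 1*179 + 16, so a_1 = 1.
  179 = 11*16 + 3, so a_2 = 11.
  16 = 5*3 + 1, so a_3 = 5.
  3 = 3*1 + 0, so a_4 = 3.
so x = [2; 1, 11, 5, 3].
Convergents (p_i = a_i*p_{i-1} + p_{i-2}, q_i = a_i*q_{i-1} + q_{i-2} with p_{-2}=0, p_{-1}=1, q_{-2}=1, q_{-1}=0), until the denominator exceeds 29:
  i=0: a_0=2, p_0 = 2*1 + 0 = 2, q_0 = 2*0 + 1 = 1.
  i=1: a_1=1, p_1 = 1*2 + 1 = 3, q_1 = 1*1 + 0 = 1.
  i=2: a_2=11, p_2 = 11*3 + 2 = 35, q_2 = 11*1 + 1 = 12.
  i=3: a_3=5, p_3 = 5*35 + 3 = 178, q_3 = 5*12 + 1 = 61.
q_3 = 61 > 29, so the last convergent with denominator <= 29 is p_2/q_2 = 35/12.
The closest fraction with denominator <= 29 is either p_2/q_2 or the intermediate fraction (k*p_2 + p_1)/(k*q_2 + q_1) with the largest k >= 1 whose denominator stays <= 29; these approach x as k grows, and every other convergent or intermediate fraction in range is farther away.
Largest k: floor((29 - q_1)/q_2) = floor((29 - 1)/12) = 2.
That gives (2*35 + 3)/(2*12 + 1) = 73/25.
Compare the errors: |x - 35/12| = |569*12 - 35*195|/(195*12) = 3/2340, and |x - 73/25| = |569*25 - 73*195|/(195*25) = 10/4875.
Cross-multiplying, 3*4875 = 14625 < 23400 = 10*2340, so 3/2340 is smaller: the convergent 35/12 is closer to x than 73/25.

35/12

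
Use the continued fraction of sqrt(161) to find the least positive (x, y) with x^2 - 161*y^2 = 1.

First expand sqrt(161) as a continued fraction. With x_i = (sqrt(161) + m_i)/d_i and (m_0, d_0) = (0, 1): a_0 = floor(sqrt(161)) = 12, since 12^2 = 144 <= 161 < 169 = 13^2.
Iterate m_{i+1} = d_i*a_i - m_i, d_{i+1} = (161 - m_{i+1}^2)/d_i, a_{i+1} = floor((a_0 + m_{i+1})/d_{i+1}):
  m_1 = 1*12 - 0 = 12, d_1 = (161 - 12^2)/1 = 17/1 = 17, a_1 = floor((12 + 12)/17) = 1.
  m_2 = 17*1 - 12 = 5, d_2 = (161 - 5^2)/17 = 136/17 = 8, a_2 = floor((12 + 5)/8) = 2.
  m_3 = 8*2 - 5 = 11, d_3 = (161 - 11^2)/8 = 40/8 = 5, a_3 = floor((12 + 11)/5) = 4.
  m_4 = 5*4 - 11 = 9, d_4 = (161 - 9^2)/5 = 80/5 = 16, a_4 = floor((12 + 9)/16) = 1.
  m_5 = 16*1 - 9 = 7, d_5 = (161 - 7^2)/16 = 112/16 = 7, a_5 = floor((12 + 7)/7) = 2.
  m_6 = 7*2 - 7 = 7, d_6 = (161 - 7^2)/7 = 112/7 = 16, a_6 = floor((12 + 7)/16) = 1.
  m_7 = 16*1 - 7 = 9, d_7 = (161 - 9^2)/16 = 80/16 = 5, a_7 = floor((12 + 9)/5) = 4.
  m_8 = 5*4 - 9 = 11, d_8 = (161 - 11^2)/5 = 40/5 = 8, a_8 = floor((12 + 11)/8) = 2.
  m_9 = 8*2 - 11 = 5, d_9 = (161 - 5^2)/8 = 136/8 = 17, a_9 = floor((12 + 5)/17) = 1.
  m_10 = 17*1 - 5 = 12, d_10 = (161 - 12^2)/17 = 17/17 = 1, a_10 = floor((12 + 12)/1) = 24.
  m_11 = 1*24 - 12 = 12, d_11 = (161 - 12^2)/1 = 17/1 = 17: (m_11, d_11) = (m_1, d_1) = (12, 17), so from here the quotients repeat a_1, ..., a_10; the period length is 10.
So sqrt(161) = [12; (1, 2, 4, 1, 2, 1, 4, 2, 1, 24)] with period length k = 10.
k is even, so the fundamental solution of x^2 - 161y^2 = 1 is (p_{k-1}, q_{k-1}) = (p_9, q_9); compute convergents through index 9.
Convergents (p_i = a_i*p_{i-1} + p_{i-2}, q_i = a_i*q_{i-1} + q_{i-2} with p_{-2}=0, p_{-1}=1, q_{-2}=1, q_{-1}=0):
  i=0: a_0=12, p_0 = 12*1 + 0 = 12, q_0 = 12*0 + 1 = 1.
  i=1: a_1=1, p_1 = 1*12 + 1 = 13, q_1 = 1*1 + 0 = 1.
  i=2: a_2=2, p_2 = 2*13 + 12 = 38, q_2 = 2*1 + 1 = 3.
  i=3: a_3=4, p_3 = 4*38 + 13 = 165, q_3 = 4*3 + 1 = 13.
  i=4: a_4=1, p_4 = 1*165 + 38 = 203, q_4 = 1*13 + 3 = 16.
  i=5: a_5=2, p_5 = 2*203 + 165 = 571, q_5 = 2*16 + 13 = 45.
  i=6: a_6=1, p_6 = 1*571 + 203 = 774, q_6 = 1*45 + 16 = 61.
  i=7: a_7=4, p_7 = 4*774 + 571 = 3667, q_7 = 4*61 + 45 = 289.
  i=8: a_8=2, p_8 = 2*3667 + 774 = 8108, q_8 = 2*289 + 61 = 639.
  i=9: a_9=1, p_9 = 1*8108 + 3667 = 11775, q_9 = 1*639 + 289 = 928.
Check: 11775^2 - 161*928^2 = 138650625 - 138650624 = 1, so (x, y) = (11775, 928) solves the equation, and by the theorem it is the least positive solution.

(x, y) = (11775, 928)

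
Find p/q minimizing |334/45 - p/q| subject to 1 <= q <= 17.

Expand x = 334/45 as a continued fraction with the Euclidean algorithm:
  334 = 7*45 + 19, so a_0 = 7.
  45 = 2*19 + 7, so a_1 = 2.
  19 = 2*7 + 5, so a_2 = 2.
  7 = 1*5 + 2, so a_3 = 1.
  5 = 2*2 + 1, so a_4 = 2.
  2 = 2*1 + 0, so a_5 = 2.
so x = [7; 2, 2, 1, 2, 2].
Convergents (p_i = a_i*p_{i-1} + p_{i-2}, q_i = a_i*q_{i-1} + q_{i-2} with p_{-2}=0, p_{-1}=1, q_{-2}=1, q_{-1}=0), until the denominator exceeds 17:
  i=0: a_0=7, p_0 = 7*1 + 0 = 7, q_0 = 7*0 + 1 = 1.
  i=1: a_1=2, p_1 = 2*7 + 1 = 15, q_1 = 2*1 + 0 = 2.
  i=2: a_2=2, p_2 = 2*15 + 7 = 37, q_2 = 2*2 + 1 = 5.
  i=3: a_3=1, p_3 = 1*37 + 15 = 52, q_3 = 1*5 + 2 = 7.
  i=4: a_4=2, p_4 = 2*52 + 37 = 141, q_4 = 2*7 + 5 = 19.
q_4 = 19 > 17, so the last convergent with denominator <= 17 is p_3/q_3 = 52/7.
The closest fraction with denominator <= 17 is either p_3/q_3 or the intermediate fraction (k*p_3 + p_2)/(k*q_3 + q_2) with the largest k >= 1 whose denominator stays <= 17; these approach x as k grows, and every other convergent or intermediate fraction in range is farther away.
Largest k: floor((17 - q_2)/q_3) = floor((17 - 5)/7) = 1.
That gives (1*52 + 37)/(1*7 + 5) = 89/12.
Compare the errors: |x - 52/7| = |334*7 - 52*45|/(45*7) = 2/315, and |x - 89/12| = |334*12 - 89*45|/(45*12) = 3/540.
Cross-multiplying, 3*315 = 945 < 1080 = 2*540, so 3/540 is smaller: the intermediate fraction 89/12 is closer to x than 52/7.

89/12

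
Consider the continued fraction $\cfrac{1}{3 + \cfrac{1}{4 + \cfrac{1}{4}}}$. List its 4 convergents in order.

Using the convergent recurrence p_i = a_i*p_{i-1} + p_{i-2}, q_i = a_i*q_{i-1} + q_{i-2} with p_{-2}=0, p_{-1}=1, q_{-2}=1, q_{-1}=0:
  i=0: a_0=0, p_0 = 0*1 + 0 = 0, q_0 = 0*0 + 1 = 1.
  i=1: a_1=3, p_1 = 3*0 + 1 = 1, q_1 = 3*1 + 0 = 3.
  i=2: a_2=4, p_2 = 4*1 + 0 = 4, q_2 = 4*3 + 1 = 13.
  i=3: a_3=4, p_3 = 4*4 + 1 = 17, q_3 = 4*13 + 3 = 55.

0/1, 1/3, 4/13, 17/55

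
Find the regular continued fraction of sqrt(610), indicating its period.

Write x_i = (sqrt(610) + m_i)/d_i with (m_0, d_0) = (0, 1). a_0 = floor(sqrt(610)) = 24, since 24^2 = 576 <= 610 < 625 = 25^2.
Iterate m_{i+1} = d_i*a_i - m_i, d_{i+1} = (610 - m_{i+1}^2)/d_i, a_{i+1} = floor((a_0 + m_{i+1})/d_{i+1}):
  m_1 = 1*24 - 0 = 24, d_1 = (610 - 24^2)/1 = 34/1 = 34, a_1 = floor((24 + 24)/34) = 1.
  m_2 = 34*1 - 24 = 10, d_2 = (610 - 10^2)/34 = 510/34 = 15, a_2 = floor((24 + 10)/15) = 2.
  m_3 = 15*2 - 10 = 20, d_3 = (610 - 20^2)/15 = 210/15 = 14, a_3 = floor((24 + 20)/14) = 3.
  m_4 = 14*3 - 20 = 22, d_4 = (610 - 22^2)/14 = 126/14 = 9, a_4 = floor((24 + 22)/9) = 5.
  m_5 = 9*5 - 22 = 23, d_5 = (610 - 23^2)/9 = 81/9 = 9, a_5 = floor((24 + 23)/9) = 5.
  m_6 = 9*5 - 23 = 22, d_6 = (610 - 22^2)/9 = 126/9 = 14, a_6 = floor((24 + 22)/14) = 3.
  m_7 = 14*3 - 22 = 20, d_7 = (610 - 20^2)/14 = 210/14 = 15, a_7 = floor((24 + 20)/15) = 2.
  m_8 = 15*2 - 20 = 10, d_8 = (610 - 10^2)/15 = 510/15 = 34, a_8 = floor((24 + 10)/34) = 1.
  m_9 = 34*1 - 10 = 24, d_9 = (610 - 24^2)/34 = 34/34 = 1, a_9 = floor((24 + 24)/1) = 48.
  m_10 = 1*48 - 24 = 24, d_10 = (610 - 24^2)/1 = 34/1 = 34: (m_10, d_10) = (m_1, d_1) = (24, 34), so from here the quotients repeat a_1, ..., a_9; the period length is 9.
Hence the expansion of sqrt(610) is a_0 = 24 followed by the repeating block 1, 2, 3, 5, 5, 3, 2, 1, 48 (period 9).

[24; (1, 2, 3, 5, 5, 3, 2, 1, 48)]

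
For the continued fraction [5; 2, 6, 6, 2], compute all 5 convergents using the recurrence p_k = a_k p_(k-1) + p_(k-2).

Using the convergent recurrence p_i = a_i*p_{i-1} + p_{i-2}, q_i = a_i*q_{i-1} + q_{i-2} with p_{-2}=0, p_{-1}=1, q_{-2}=1, q_{-1}=0:
  i=0: a_0=5, p_0 = 5*1 + 0 = 5, q_0 = 5*0 + 1 = 1.
  i=1: a_1=2, p_1 = 2*5 + 1 = 11, q_1 = 2*1 + 0 = 2.
  i=2: a_2=6, p_2 = 6*11 + 5 = 71, q_2 = 6*2 + 1 = 13.
  i=3: a_3=6, p_3 = 6*71 + 11 = 437, q_3 = 6*13 + 2 = 80.
  i=4: a_4=2, p_4 = 2*437 + 71 = 945, q_4 = 2*80 + 13 = 173.

5/1, 11/2, 71/13, 437/80, 945/173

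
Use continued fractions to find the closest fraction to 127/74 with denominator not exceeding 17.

Expand x = 127/74 as a continued fraction with the Euclidean algorithm:
  127 = 1*74 + 53, so a_0 = 1.
  74 = 1*53 + 21, so a_1 = 1.
  53 = 2*21 + 11, so a_2 = 2.
  21 = 1*11 + 10, so a_3 = 1.
  11 = 1*10 + 1, so a_4 = 1.
  10 = 10*1 + 0, so a_5 = 10.
so x = [1; 1, 2, 1, 1, 10].
Convergents (p_i = a_i*p_{i-1} + p_{i-2}, q_i = a_i*q_{i-1} + q_{i-2} with p_{-2}=0, p_{-1}=1, q_{-2}=1, q_{-1}=0), until the denominator exceeds 17:
  i=0: a_0=1, p_0 = 1*1 + 0 = 1, q_0 = 1*0 + 1 = 1.
  i=1: a_1=1, p_1 = 1*1 + 1 = 2, q_1 = 1*1 + 0 = 1.
  i=2: a_2=2, p_2 = 2*2 + 1 = 5, q_2 = 2*1 + 1 = 3.
  i=3: a_3=1, p_3 = 1*5 + 2 = 7, q_3 = 1*3 + 1 = 4.
  i=4: a_4=1, p_4 = 1*7 + 5 = 12, q_4 = 1*4 + 3 = 7.
  i=5: a_5=10, p_5 = 10*12 + 7 = 127, q_5 = 10*7 + 4 = 74.
q_5 = 74 > 17, so the last convergent with denominator <= 17 is p_4/q_4 = 12/7.
The closest fraction with denominator <= 17 is either p_4/q_4 or the intermediate fraction (k*p_4 + p_3)/(k*q_4 + q_3) with the largest k >= 1 whose denominator stays <= 17; these approach x as k grows, and every other convergent or intermediate fraction in range is farther away.
Largest k: floor((17 - q_3)/q_4) = floor((17 - 4)/7) = 1.
That gives (1*12 + 7)/(1*7 + 4) = 19/11.
Compare the errors: |x - 12/7| = |127*7 - 12*74|/(74*7) = 1/518, and |x - 19/11| = |127*11 - 19*74|/(74*11) = 9/814.
Cross-multiplying, 1*814 = 814 < 4662 = 9*518, so 1/518 is smaller: the convergent 12/7 is closer to x than 19/11.

12/7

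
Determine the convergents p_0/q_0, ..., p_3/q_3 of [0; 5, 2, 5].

0/1, 1/5, 2/11, 11/60

Using the convergent recurrence p_i = a_i*p_{i-1} + p_{i-2}, q_i = a_i*q_{i-1} + q_{i-2} with p_{-2}=0, p_{-1}=1, q_{-2}=1, q_{-1}=0:
  i=0: a_0=0, p_0 = 0*1 + 0 = 0, q_0 = 0*0 + 1 = 1.
  i=1: a_1=5, p_1 = 5*0 + 1 = 1, q_1 = 5*1 + 0 = 5.
  i=2: a_2=2, p_2 = 2*1 + 0 = 2, q_2 = 2*5 + 1 = 11.
  i=3: a_3=5, p_3 = 5*2 + 1 = 11, q_3 = 5*11 + 5 = 60.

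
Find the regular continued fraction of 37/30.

[1; 4, 3, 2]

Run the Euclidean algorithm on 37 and 30; the successive quotients are the partial quotients a_0, a_1, ... (each step inverts the fractional part left over by the previous one):
  37 = 1*30 + 7, so a_0 = 1.
  30 = 4*7 + 2, so a_1 = 4.
  7 = 3*2 + 1, so a_2 = 3.
  2 = 2*1 + 0, so a_3 = 2.
The remainder reaches 0 after 4 divisions, so the expansion has 4 partial quotients, read off in order.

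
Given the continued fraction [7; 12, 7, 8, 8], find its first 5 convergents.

Using the convergent recurrence p_i = a_i*p_{i-1} + p_{i-2}, q_i = a_i*q_{i-1} + q_{i-2} with p_{-2}=0, p_{-1}=1, q_{-2}=1, q_{-1}=0:
  i=0: a_0=7, p_0 = 7*1 + 0 = 7, q_0 = 7*0 + 1 = 1.
  i=1: a_1=12, p_1 = 12*7 + 1 = 85, q_1 = 12*1 + 0 = 12.
  i=2: a_2=7, p_2 = 7*85 + 7 = 602, q_2 = 7*12 + 1 = 85.
  i=3: a_3=8, p_3 = 8*602 + 85 = 4901, q_3 = 8*85 + 12 = 692.
  i=4: a_4=8, p_4 = 8*4901 + 602 = 39810, q_4 = 8*692 + 85 = 5621.

7/1, 85/12, 602/85, 4901/692, 39810/5621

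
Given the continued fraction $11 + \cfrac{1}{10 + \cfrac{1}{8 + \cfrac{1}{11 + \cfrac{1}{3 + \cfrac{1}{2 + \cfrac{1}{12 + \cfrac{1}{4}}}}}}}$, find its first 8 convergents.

11/1, 111/10, 899/81, 10000/901, 30899/2784, 71798/6469, 892475/80412, 3641698/328117

Using the convergent recurrence p_i = a_i*p_{i-1} + p_{i-2}, q_i = a_i*q_{i-1} + q_{i-2} with p_{-2}=0, p_{-1}=1, q_{-2}=1, q_{-1}=0:
  i=0: a_0=11, p_0 = 11*1 + 0 = 11, q_0 = 11*0 + 1 = 1.
  i=1: a_1=10, p_1 = 10*11 + 1 = 111, q_1 = 10*1 + 0 = 10.
  i=2: a_2=8, p_2 = 8*111 + 11 = 899, q_2 = 8*10 + 1 = 81.
  i=3: a_3=11, p_3 = 11*899 + 111 = 10000, q_3 = 11*81 + 10 = 901.
  i=4: a_4=3, p_4 = 3*10000 + 899 = 30899, q_4 = 3*901 + 81 = 2784.
  i=5: a_5=2, p_5 = 2*30899 + 10000 = 71798, q_5 = 2*2784 + 901 = 6469.
  i=6: a_6=12, p_6 = 12*71798 + 30899 = 892475, q_6 = 12*6469 + 2784 = 80412.
  i=7: a_7=4, p_7 = 4*892475 + 71798 = 3641698, q_7 = 4*80412 + 6469 = 328117.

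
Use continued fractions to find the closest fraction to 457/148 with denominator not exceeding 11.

Expand x = 457/148 as a continued fraction with the Euclidean algorithm:
  457 = 3*148 + 13, so a_0 = 3.
  148 = 11*13 + 5, so a_1 = 11.
  13 = 2*5 + 3, so a_2 = 2.
  5 = 1*3 + 2, so a_3 = 1.
  3 = 1*2 + 1, so a_4 = 1.
  2 = 2*1 + 0, so a_5 = 2.
so x = [3; 11, 2, 1, 1, 2].
Convergents (p_i = a_i*p_{i-1} + p_{i-2}, q_i = a_i*q_{i-1} + q_{i-2} with p_{-2}=0, p_{-1}=1, q_{-2}=1, q_{-1}=0), until the denominator exceeds 11:
  i=0: a_0=3, p_0 = 3*1 + 0 = 3, q_0 = 3*0 + 1 = 1.
  i=1: a_1=11, p_1 = 11*3 + 1 = 34, q_1 = 11*1 + 0 = 11.
  i=2: a_2=2, p_2 = 2*34 + 3 = 71, q_2 = 2*11 + 1 = 23.
q_2 = 23 > 11, so the last convergent with denominator <= 11 is p_1/q_1 = 34/11.
The closest fraction with denominator <= 11 is either p_1/q_1 or the intermediate fraction (k*p_1 + p_0)/(k*q_1 + q_0) with the largest k >= 1 whose denominator stays <= 11; these approach x as k grows, and every other convergent or intermediate fraction in range is farther away.
Largest k: floor((11 - q_0)/q_1) = floor((11 - 1)/11) = 0.
Since k = 0, no intermediate fraction beyond p_1/q_1 has denominator <= 11, so the convergent 34/11 is the closest (its error is |457*11 - 34*148|/(148*11) = 5/1628).

34/11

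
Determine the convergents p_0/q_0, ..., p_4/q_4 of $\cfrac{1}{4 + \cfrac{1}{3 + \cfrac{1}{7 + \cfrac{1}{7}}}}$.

0/1, 1/4, 3/13, 22/95, 157/678

Using the convergent recurrence p_i = a_i*p_{i-1} + p_{i-2}, q_i = a_i*q_{i-1} + q_{i-2} with p_{-2}=0, p_{-1}=1, q_{-2}=1, q_{-1}=0:
  i=0: a_0=0, p_0 = 0*1 + 0 = 0, q_0 = 0*0 + 1 = 1.
  i=1: a_1=4, p_1 = 4*0 + 1 = 1, q_1 = 4*1 + 0 = 4.
  i=2: a_2=3, p_2 = 3*1 + 0 = 3, q_2 = 3*4 + 1 = 13.
  i=3: a_3=7, p_3 = 7*3 + 1 = 22, q_3 = 7*13 + 4 = 95.
  i=4: a_4=7, p_4 = 7*22 + 3 = 157, q_4 = 7*95 + 13 = 678.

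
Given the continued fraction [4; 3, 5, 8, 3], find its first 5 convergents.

4/1, 13/3, 69/16, 565/131, 1764/409

Using the convergent recurrence p_i = a_i*p_{i-1} + p_{i-2}, q_i = a_i*q_{i-1} + q_{i-2} with p_{-2}=0, p_{-1}=1, q_{-2}=1, q_{-1}=0:
  i=0: a_0=4, p_0 = 4*1 + 0 = 4, q_0 = 4*0 + 1 = 1.
  i=1: a_1=3, p_1 = 3*4 + 1 = 13, q_1 = 3*1 + 0 = 3.
  i=2: a_2=5, p_2 = 5*13 + 4 = 69, q_2 = 5*3 + 1 = 16.
  i=3: a_3=8, p_3 = 8*69 + 13 = 565, q_3 = 8*16 + 3 = 131.
  i=4: a_4=3, p_4 = 3*565 + 69 = 1764, q_4 = 3*131 + 16 = 409.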